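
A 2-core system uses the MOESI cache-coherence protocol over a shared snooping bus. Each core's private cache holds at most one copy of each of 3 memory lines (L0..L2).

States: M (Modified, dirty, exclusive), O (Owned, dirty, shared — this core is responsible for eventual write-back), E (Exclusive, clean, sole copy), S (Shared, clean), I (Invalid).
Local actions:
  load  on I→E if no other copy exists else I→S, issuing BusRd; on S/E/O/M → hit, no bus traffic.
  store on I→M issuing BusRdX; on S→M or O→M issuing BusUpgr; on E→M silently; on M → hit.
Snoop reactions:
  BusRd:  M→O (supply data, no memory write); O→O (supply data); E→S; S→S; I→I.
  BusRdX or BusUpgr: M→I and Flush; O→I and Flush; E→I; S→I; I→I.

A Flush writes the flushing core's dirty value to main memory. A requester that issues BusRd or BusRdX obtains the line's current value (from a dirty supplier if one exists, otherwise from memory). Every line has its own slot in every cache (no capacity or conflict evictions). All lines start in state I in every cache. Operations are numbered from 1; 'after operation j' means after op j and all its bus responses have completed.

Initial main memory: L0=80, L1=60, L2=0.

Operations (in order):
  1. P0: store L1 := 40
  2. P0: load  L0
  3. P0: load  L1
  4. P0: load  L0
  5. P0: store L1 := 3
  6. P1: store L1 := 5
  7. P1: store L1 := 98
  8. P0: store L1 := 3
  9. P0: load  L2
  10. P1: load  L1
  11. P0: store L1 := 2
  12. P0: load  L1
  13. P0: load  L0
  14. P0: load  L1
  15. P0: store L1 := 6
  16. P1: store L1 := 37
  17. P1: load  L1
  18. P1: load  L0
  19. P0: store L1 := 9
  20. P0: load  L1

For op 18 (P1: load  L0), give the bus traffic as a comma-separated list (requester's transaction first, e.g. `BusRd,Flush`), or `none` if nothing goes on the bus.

[1] P0: store L1 := 40 | P0:M(40), P1:I | bus: BusRdX
[2] P0: load  L0 | P0:E(80), P1:I | bus: BusRd
[3] P0: load  L1 | P0:M(40), P1:I | bus: none
[4] P0: load  L0 | P0:E(80), P1:I | bus: none
[5] P0: store L1 := 3 | P0:M(3), P1:I | bus: none
[6] P1: store L1 := 5 | P0:I, P1:M(5) | bus: BusRdX,Flush
[7] P1: store L1 := 98 | P0:I, P1:M(98) | bus: none
[8] P0: store L1 := 3 | P0:M(3), P1:I | bus: BusRdX,Flush
[9] P0: load  L2 | P0:E(0), P1:I | bus: BusRd
[10] P1: load  L1 | P0:O(3), P1:S(3) | bus: BusRd
[11] P0: store L1 := 2 | P0:M(2), P1:I | bus: BusUpgr
[12] P0: load  L1 | P0:M(2), P1:I | bus: none
[13] P0: load  L0 | P0:E(80), P1:I | bus: none
[14] P0: load  L1 | P0:M(2), P1:I | bus: none
[15] P0: store L1 := 6 | P0:M(6), P1:I | bus: none
[16] P1: store L1 := 37 | P0:I, P1:M(37) | bus: BusRdX,Flush
[17] P1: load  L1 | P0:I, P1:M(37) | bus: none
[18] P1: load  L0 | P0:S(80), P1:S(80) | bus: BusRd
[19] P0: store L1 := 9 | P0:M(9), P1:I | bus: BusRdX,Flush
[20] P0: load  L1 | P0:M(9), P1:I | bus: none

bus = BusRd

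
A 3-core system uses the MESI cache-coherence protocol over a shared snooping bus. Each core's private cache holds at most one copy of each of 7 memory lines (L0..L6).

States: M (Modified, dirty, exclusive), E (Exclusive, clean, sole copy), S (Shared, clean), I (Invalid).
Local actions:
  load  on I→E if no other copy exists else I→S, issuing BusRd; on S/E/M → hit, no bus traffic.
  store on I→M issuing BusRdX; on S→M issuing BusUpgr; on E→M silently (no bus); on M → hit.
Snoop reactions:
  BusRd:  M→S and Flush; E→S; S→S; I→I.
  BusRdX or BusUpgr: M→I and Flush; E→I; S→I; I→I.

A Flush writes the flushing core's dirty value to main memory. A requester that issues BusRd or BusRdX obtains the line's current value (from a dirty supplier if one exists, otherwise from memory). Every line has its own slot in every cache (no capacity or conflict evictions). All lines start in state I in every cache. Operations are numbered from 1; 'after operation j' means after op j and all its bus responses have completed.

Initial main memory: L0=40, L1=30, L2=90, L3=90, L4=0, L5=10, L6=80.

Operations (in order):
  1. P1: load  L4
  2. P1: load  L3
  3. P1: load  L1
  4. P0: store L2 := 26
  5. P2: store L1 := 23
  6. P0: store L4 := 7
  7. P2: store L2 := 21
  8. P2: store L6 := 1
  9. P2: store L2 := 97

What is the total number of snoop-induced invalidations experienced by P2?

1. P1: load  L4  bus=[BusRd]  L4: P0=I P1=E P2=I  mem[L4]=0
2. P1: load  L3  bus=[BusRd]  L3: P0=I P1=E P2=I  mem[L3]=90
3. P1: load  L1  bus=[BusRd]  L1: P0=I P1=E P2=I  mem[L1]=30
4. P0: store L2 := 26  bus=[BusRdX]  L2: P0=M P1=I P2=I  mem[L2]=90
5. P2: store L1 := 23  bus=[BusRdX]  L1: P0=I P1=I P2=M  mem[L1]=30
6. P0: store L4 := 7  bus=[BusRdX]  L4: P0=M P1=I P2=I  mem[L4]=0
7. P2: store L2 := 21  bus=[BusRdX,Flush]  L2: P0=I P1=I P2=M  mem[L2]=26
8. P2: store L6 := 1  bus=[BusRdX]  L6: P0=I P1=I P2=M  mem[L6]=80
9. P2: store L2 := 97  bus=[-]  L2: P0=I P1=I P2=M  mem[L2]=26

invalidations = 0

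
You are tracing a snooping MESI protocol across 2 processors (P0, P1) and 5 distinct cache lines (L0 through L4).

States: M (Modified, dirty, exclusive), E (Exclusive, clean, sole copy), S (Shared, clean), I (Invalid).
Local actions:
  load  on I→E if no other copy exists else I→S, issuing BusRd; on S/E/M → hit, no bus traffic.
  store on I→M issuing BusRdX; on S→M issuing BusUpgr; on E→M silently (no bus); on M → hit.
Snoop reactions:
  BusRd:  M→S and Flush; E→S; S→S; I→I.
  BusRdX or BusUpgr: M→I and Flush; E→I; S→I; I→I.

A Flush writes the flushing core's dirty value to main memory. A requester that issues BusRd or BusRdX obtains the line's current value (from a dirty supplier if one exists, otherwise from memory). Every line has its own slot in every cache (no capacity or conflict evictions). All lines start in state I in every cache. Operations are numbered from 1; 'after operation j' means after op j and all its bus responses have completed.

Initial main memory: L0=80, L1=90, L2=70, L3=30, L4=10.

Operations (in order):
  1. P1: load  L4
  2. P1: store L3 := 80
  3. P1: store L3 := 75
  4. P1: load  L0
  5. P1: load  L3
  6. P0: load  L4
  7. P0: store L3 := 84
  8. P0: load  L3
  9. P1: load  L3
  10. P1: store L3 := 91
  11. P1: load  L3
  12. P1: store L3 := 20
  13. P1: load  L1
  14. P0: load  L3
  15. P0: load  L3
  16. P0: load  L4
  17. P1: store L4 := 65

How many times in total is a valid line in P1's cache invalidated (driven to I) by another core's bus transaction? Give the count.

[1] P1: load  L4 | P0:I, P1:E(10) | bus: BusRd
[2] P1: store L3 := 80 | P0:I, P1:M(80) | bus: BusRdX
[3] P1: store L3 := 75 | P0:I, P1:M(75) | bus: none
[4] P1: load  L0 | P0:I, P1:E(80) | bus: BusRd
[5] P1: load  L3 | P0:I, P1:M(75) | bus: none
[6] P0: load  L4 | P0:S(10), P1:S(10) | bus: BusRd
[7] P0: store L3 := 84 | P0:M(84), P1:I | bus: BusRdX,Flush
[8] P0: load  L3 | P0:M(84), P1:I | bus: none
[9] P1: load  L3 | P0:S(84), P1:S(84) | bus: BusRd,Flush
[10] P1: store L3 := 91 | P0:I, P1:M(91) | bus: BusUpgr
[11] P1: load  L3 | P0:I, P1:M(91) | bus: none
[12] P1: store L3 := 20 | P0:I, P1:M(20) | bus: none
[13] P1: load  L1 | P0:I, P1:E(90) | bus: BusRd
[14] P0: load  L3 | P0:S(20), P1:S(20) | bus: BusRd,Flush
[15] P0: load  L3 | P0:S(20), P1:S(20) | bus: none
[16] P0: load  L4 | P0:S(10), P1:S(10) | bus: none
[17] P1: store L4 := 65 | P0:I, P1:M(65) | bus: BusUpgr

invalidations = 1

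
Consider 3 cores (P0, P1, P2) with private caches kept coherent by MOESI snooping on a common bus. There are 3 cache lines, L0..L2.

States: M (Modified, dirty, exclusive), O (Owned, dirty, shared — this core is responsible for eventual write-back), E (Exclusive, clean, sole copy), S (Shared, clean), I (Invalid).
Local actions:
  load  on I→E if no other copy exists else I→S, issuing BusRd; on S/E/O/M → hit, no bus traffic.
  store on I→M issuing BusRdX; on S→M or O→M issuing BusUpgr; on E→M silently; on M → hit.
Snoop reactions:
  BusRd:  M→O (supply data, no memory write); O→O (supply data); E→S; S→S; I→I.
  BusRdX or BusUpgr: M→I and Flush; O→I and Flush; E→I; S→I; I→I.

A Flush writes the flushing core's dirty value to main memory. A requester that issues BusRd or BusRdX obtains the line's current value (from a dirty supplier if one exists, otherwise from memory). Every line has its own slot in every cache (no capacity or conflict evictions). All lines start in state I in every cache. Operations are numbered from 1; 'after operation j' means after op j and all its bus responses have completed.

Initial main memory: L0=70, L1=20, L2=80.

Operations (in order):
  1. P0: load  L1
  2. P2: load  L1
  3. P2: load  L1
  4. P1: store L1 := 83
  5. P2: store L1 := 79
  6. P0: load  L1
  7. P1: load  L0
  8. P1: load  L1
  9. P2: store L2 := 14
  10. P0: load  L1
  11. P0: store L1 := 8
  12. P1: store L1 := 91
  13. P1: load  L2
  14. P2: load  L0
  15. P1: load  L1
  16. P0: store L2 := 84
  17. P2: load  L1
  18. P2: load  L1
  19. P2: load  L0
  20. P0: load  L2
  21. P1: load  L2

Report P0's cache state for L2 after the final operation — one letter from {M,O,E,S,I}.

step 1: P0: load  L1  ⟶  EII  (L1)  txn=BusRd  M[L1]=20
step 2: P2: load  L1  ⟶  SIS  (L1)  txn=BusRd  M[L1]=20
step 3: P2: load  L1  ⟶  SIS  (L1)  txn=∅  M[L1]=20
step 4: P1: store L1 := 83  ⟶  IMI  (L1)  txn=BusRdX  M[L1]=20
step 5: P2: store L1 := 79  ⟶  IIM  (L1)  txn=BusRdX+Flush  M[L1]=83
step 6: P0: load  L1  ⟶  SIO  (L1)  txn=BusRd  M[L1]=83
step 7: P1: load  L0  ⟶  IEI  (L0)  txn=BusRd  M[L0]=70
step 8: P1: load  L1  ⟶  SSO  (L1)  txn=BusRd  M[L1]=83
step 9: P2: store L2 := 14  ⟶  IIM  (L2)  txn=BusRdX  M[L2]=80
step 10: P0: load  L1  ⟶  SSO  (L1)  txn=∅  M[L1]=83
step 11: P0: store L1 := 8  ⟶  MII  (L1)  txn=BusUpgr+Flush  M[L1]=79
step 12: P1: store L1 := 91  ⟶  IMI  (L1)  txn=BusRdX+Flush  M[L1]=8
step 13: P1: load  L2  ⟶  ISO  (L2)  txn=BusRd  M[L2]=80
step 14: P2: load  L0  ⟶  ISS  (L0)  txn=BusRd  M[L0]=70
step 15: P1: load  L1  ⟶  IMI  (L1)  txn=∅  M[L1]=8
step 16: P0: store L2 := 84  ⟶  MII  (L2)  txn=BusRdX+Flush  M[L2]=14
step 17: P2: load  L1  ⟶  IOS  (L1)  txn=BusRd  M[L1]=8
step 18: P2: load  L1  ⟶  IOS  (L1)  txn=∅  M[L1]=8
step 19: P2: load  L0  ⟶  ISS  (L0)  txn=∅  M[L0]=70
step 20: P0: load  L2  ⟶  MII  (L2)  txn=∅  M[L2]=14
step 21: P1: load  L2  ⟶  OSI  (L2)  txn=BusRd  M[L2]=14

state = O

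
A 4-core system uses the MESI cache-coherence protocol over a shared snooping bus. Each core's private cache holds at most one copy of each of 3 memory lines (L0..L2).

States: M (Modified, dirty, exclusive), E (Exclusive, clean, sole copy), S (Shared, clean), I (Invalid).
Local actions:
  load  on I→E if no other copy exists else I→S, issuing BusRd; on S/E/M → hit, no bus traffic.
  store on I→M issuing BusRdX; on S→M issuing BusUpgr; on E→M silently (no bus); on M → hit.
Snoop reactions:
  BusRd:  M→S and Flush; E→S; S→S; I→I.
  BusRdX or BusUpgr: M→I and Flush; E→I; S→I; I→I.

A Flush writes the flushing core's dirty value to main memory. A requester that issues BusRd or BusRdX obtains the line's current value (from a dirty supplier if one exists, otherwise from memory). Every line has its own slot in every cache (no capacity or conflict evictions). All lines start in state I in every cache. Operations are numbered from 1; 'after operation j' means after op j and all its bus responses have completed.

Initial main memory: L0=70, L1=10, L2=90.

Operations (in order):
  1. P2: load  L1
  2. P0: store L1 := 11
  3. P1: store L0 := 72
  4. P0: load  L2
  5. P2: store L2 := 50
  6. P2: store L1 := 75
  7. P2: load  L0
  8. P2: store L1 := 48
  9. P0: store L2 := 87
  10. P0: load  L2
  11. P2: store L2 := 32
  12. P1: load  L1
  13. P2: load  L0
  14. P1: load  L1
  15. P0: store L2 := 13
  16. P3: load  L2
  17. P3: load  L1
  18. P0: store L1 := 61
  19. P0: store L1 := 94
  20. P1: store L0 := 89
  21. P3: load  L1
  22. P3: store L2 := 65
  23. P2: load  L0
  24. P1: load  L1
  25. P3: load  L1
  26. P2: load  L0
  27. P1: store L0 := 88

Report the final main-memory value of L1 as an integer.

memory[L1] = 94

[1] P2: load  L1 | P0:I, P1:I, P2:E(10), P3:I | bus: BusRd
[2] P0: store L1 := 11 | P0:M(11), P1:I, P2:I, P3:I | bus: BusRdX
[3] P1: store L0 := 72 | P0:I, P1:M(72), P2:I, P3:I | bus: BusRdX
[4] P0: load  L2 | P0:E(90), P1:I, P2:I, P3:I | bus: BusRd
[5] P2: store L2 := 50 | P0:I, P1:I, P2:M(50), P3:I | bus: BusRdX
[6] P2: store L1 := 75 | P0:I, P1:I, P2:M(75), P3:I | bus: BusRdX,Flush
[7] P2: load  L0 | P0:I, P1:S(72), P2:S(72), P3:I | bus: BusRd,Flush
[8] P2: store L1 := 48 | P0:I, P1:I, P2:M(48), P3:I | bus: none
[9] P0: store L2 := 87 | P0:M(87), P1:I, P2:I, P3:I | bus: BusRdX,Flush
[10] P0: load  L2 | P0:M(87), P1:I, P2:I, P3:I | bus: none
[11] P2: store L2 := 32 | P0:I, P1:I, P2:M(32), P3:I | bus: BusRdX,Flush
[12] P1: load  L1 | P0:I, P1:S(48), P2:S(48), P3:I | bus: BusRd,Flush
[13] P2: load  L0 | P0:I, P1:S(72), P2:S(72), P3:I | bus: none
[14] P1: load  L1 | P0:I, P1:S(48), P2:S(48), P3:I | bus: none
[15] P0: store L2 := 13 | P0:M(13), P1:I, P2:I, P3:I | bus: BusRdX,Flush
[16] P3: load  L2 | P0:S(13), P1:I, P2:I, P3:S(13) | bus: BusRd,Flush
[17] P3: load  L1 | P0:I, P1:S(48), P2:S(48), P3:S(48) | bus: BusRd
[18] P0: store L1 := 61 | P0:M(61), P1:I, P2:I, P3:I | bus: BusRdX
[19] P0: store L1 := 94 | P0:M(94), P1:I, P2:I, P3:I | bus: none
[20] P1: store L0 := 89 | P0:I, P1:M(89), P2:I, P3:I | bus: BusUpgr
[21] P3: load  L1 | P0:S(94), P1:I, P2:I, P3:S(94) | bus: BusRd,Flush
[22] P3: store L2 := 65 | P0:I, P1:I, P2:I, P3:M(65) | bus: BusUpgr
[23] P2: load  L0 | P0:I, P1:S(89), P2:S(89), P3:I | bus: BusRd,Flush
[24] P1: load  L1 | P0:S(94), P1:S(94), P2:I, P3:S(94) | bus: BusRd
[25] P3: load  L1 | P0:S(94), P1:S(94), P2:I, P3:S(94) | bus: none
[26] P2: load  L0 | P0:I, P1:S(89), P2:S(89), P3:I | bus: none
[27] P1: store L0 := 88 | P0:I, P1:M(88), P2:I, P3:I | bus: BusUpgr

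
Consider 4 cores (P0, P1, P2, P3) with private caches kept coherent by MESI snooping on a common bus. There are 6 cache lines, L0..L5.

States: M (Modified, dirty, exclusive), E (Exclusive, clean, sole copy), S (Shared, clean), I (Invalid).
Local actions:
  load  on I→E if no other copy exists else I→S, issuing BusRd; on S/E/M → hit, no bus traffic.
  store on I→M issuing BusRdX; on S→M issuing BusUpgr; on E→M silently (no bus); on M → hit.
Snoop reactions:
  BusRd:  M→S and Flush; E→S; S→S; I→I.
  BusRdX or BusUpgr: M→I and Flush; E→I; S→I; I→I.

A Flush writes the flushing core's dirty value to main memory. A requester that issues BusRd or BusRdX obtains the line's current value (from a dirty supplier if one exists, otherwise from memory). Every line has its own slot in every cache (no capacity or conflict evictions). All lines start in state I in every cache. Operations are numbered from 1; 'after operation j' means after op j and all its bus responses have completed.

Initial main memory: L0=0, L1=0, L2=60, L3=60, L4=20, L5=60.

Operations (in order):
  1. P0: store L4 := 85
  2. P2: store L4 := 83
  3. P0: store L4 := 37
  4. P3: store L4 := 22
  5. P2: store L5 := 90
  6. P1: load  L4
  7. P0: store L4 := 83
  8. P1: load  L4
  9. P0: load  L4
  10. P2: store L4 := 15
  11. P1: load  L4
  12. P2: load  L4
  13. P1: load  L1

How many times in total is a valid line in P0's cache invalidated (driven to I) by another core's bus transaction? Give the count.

  op1 P0: store L4 := 85 → M/I/I/I on L4; bus BusRdX; mem=20
  op2 P2: store L4 := 83 → I/I/M/I on L4; bus BusRdX Flush; mem=85
  op3 P0: store L4 := 37 → M/I/I/I on L4; bus BusRdX Flush; mem=83
  op4 P3: store L4 := 22 → I/I/I/M on L4; bus BusRdX Flush; mem=37
  op5 P2: store L5 := 90 → I/I/M/I on L5; bus BusRdX; mem=60
  op6 P1: load  L4 → I/S/I/S on L4; bus BusRd Flush; mem=22
  op7 P0: store L4 := 83 → M/I/I/I on L4; bus BusRdX; mem=22
  op8 P1: load  L4 → S/S/I/I on L4; bus BusRd Flush; mem=83
  op9 P0: load  L4 → S/S/I/I on L4; bus (none); mem=83
  op10 P2: store L4 := 15 → I/I/M/I on L4; bus BusRdX; mem=83
  op11 P1: load  L4 → I/S/S/I on L4; bus BusRd Flush; mem=15
  op12 P2: load  L4 → I/S/S/I on L4; bus (none); mem=15
  op13 P1: load  L1 → I/E/I/I on L1; bus BusRd; mem=0

invalidations = 3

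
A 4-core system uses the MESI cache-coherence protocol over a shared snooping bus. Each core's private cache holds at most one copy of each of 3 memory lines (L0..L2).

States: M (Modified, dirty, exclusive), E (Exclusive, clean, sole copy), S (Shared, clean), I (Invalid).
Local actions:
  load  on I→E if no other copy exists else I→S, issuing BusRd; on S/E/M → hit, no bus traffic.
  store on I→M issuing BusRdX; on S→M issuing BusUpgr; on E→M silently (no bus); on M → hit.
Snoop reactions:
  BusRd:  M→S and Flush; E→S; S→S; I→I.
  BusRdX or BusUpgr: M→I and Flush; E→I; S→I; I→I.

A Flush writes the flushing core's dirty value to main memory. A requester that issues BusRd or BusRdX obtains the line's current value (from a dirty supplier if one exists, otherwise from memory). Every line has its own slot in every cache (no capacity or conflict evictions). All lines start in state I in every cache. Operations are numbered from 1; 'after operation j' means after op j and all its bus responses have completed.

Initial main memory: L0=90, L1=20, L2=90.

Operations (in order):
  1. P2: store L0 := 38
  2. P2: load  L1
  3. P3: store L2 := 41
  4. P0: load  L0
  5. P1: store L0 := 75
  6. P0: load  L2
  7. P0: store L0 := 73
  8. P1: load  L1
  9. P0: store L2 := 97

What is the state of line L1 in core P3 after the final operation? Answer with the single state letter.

step 1: P2: store L0 := 38  ⟶  IIMI  (L0)  txn=BusRdX  M[L0]=90
step 2: P2: load  L1  ⟶  IIEI  (L1)  txn=BusRd  M[L1]=20
step 3: P3: store L2 := 41  ⟶  IIIM  (L2)  txn=BusRdX  M[L2]=90
step 4: P0: load  L0  ⟶  SISI  (L0)  txn=BusRd+Flush  M[L0]=38
step 5: P1: store L0 := 75  ⟶  IMII  (L0)  txn=BusRdX  M[L0]=38
step 6: P0: load  L2  ⟶  SIIS  (L2)  txn=BusRd+Flush  M[L2]=41
step 7: P0: store L0 := 73  ⟶  MIII  (L0)  txn=BusRdX+Flush  M[L0]=75
step 8: P1: load  L1  ⟶  ISSI  (L1)  txn=BusRd  M[L1]=20
step 9: P0: store L2 := 97  ⟶  MIII  (L2)  txn=BusUpgr  M[L2]=41

state = I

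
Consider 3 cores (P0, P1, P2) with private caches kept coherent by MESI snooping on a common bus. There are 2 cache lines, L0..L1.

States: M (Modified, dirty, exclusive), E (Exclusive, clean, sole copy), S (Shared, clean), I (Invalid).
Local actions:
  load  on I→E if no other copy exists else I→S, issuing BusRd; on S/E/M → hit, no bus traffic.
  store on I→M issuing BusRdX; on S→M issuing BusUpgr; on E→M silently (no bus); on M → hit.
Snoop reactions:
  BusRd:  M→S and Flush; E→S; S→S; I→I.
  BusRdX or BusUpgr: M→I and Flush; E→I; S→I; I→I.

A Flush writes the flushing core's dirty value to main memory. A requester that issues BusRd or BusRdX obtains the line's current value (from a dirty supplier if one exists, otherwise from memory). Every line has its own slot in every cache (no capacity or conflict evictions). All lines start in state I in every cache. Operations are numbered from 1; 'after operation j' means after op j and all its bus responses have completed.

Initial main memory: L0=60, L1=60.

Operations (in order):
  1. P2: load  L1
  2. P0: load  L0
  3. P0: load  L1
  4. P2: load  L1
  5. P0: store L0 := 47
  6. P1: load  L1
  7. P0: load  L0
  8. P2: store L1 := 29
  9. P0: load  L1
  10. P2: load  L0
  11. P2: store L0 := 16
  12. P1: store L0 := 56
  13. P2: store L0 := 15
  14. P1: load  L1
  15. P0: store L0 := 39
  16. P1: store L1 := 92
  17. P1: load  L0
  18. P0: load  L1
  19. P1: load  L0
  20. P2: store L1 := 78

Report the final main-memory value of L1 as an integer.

memory[L1] = 92

1. P2: load  L1  bus=[BusRd]  L1: P0=I P1=I P2=E  mem[L1]=60
2. P0: load  L0  bus=[BusRd]  L0: P0=E P1=I P2=I  mem[L0]=60
3. P0: load  L1  bus=[BusRd]  L1: P0=S P1=I P2=S  mem[L1]=60
4. P2: load  L1  bus=[-]  L1: P0=S P1=I P2=S  mem[L1]=60
5. P0: store L0 := 47  bus=[-]  L0: P0=M P1=I P2=I  mem[L0]=60
6. P1: load  L1  bus=[BusRd]  L1: P0=S P1=S P2=S  mem[L1]=60
7. P0: load  L0  bus=[-]  L0: P0=M P1=I P2=I  mem[L0]=60
8. P2: store L1 := 29  bus=[BusUpgr]  L1: P0=I P1=I P2=M  mem[L1]=60
9. P0: load  L1  bus=[BusRd,Flush]  L1: P0=S P1=I P2=S  mem[L1]=29
10. P2: load  L0  bus=[BusRd,Flush]  L0: P0=S P1=I P2=S  mem[L0]=47
11. P2: store L0 := 16  bus=[BusUpgr]  L0: P0=I P1=I P2=M  mem[L0]=47
12. P1: store L0 := 56  bus=[BusRdX,Flush]  L0: P0=I P1=M P2=I  mem[L0]=16
13. P2: store L0 := 15  bus=[BusRdX,Flush]  L0: P0=I P1=I P2=M  mem[L0]=56
14. P1: load  L1  bus=[BusRd]  L1: P0=S P1=S P2=S  mem[L1]=29
15. P0: store L0 := 39  bus=[BusRdX,Flush]  L0: P0=M P1=I P2=I  mem[L0]=15
16. P1: store L1 := 92  bus=[BusUpgr]  L1: P0=I P1=M P2=I  mem[L1]=29
17. P1: load  L0  bus=[BusRd,Flush]  L0: P0=S P1=S P2=I  mem[L0]=39
18. P0: load  L1  bus=[BusRd,Flush]  L1: P0=S P1=S P2=I  mem[L1]=92
19. P1: load  L0  bus=[-]  L0: P0=S P1=S P2=I  mem[L0]=39
20. P2: store L1 := 78  bus=[BusRdX]  L1: P0=I P1=I P2=M  mem[L1]=92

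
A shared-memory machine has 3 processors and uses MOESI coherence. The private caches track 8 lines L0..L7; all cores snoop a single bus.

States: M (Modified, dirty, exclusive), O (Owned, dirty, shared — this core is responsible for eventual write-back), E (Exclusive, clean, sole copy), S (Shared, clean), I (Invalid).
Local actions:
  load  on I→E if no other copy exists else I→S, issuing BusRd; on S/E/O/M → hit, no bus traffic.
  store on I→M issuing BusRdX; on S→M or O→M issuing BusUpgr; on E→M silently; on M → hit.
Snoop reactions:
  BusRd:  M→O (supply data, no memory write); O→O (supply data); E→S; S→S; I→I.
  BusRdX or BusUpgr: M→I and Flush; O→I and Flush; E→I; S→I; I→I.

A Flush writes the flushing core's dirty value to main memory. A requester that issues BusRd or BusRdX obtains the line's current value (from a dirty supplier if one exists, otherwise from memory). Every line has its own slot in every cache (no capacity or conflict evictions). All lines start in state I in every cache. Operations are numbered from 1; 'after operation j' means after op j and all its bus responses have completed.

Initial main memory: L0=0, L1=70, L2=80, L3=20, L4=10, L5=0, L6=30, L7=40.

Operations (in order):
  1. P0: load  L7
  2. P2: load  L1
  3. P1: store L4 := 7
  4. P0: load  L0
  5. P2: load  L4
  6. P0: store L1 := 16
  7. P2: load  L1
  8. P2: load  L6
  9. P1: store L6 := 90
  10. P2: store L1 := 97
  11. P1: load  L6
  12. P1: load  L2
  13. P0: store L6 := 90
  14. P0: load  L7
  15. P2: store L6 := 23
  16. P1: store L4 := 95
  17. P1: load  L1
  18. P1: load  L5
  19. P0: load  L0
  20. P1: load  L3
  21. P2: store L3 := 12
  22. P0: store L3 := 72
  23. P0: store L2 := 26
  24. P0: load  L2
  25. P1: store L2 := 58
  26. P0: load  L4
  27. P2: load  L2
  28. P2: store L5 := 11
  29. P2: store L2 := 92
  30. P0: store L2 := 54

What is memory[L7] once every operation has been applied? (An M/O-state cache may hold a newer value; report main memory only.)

step 1: P0: load  L7  ⟶  EII  (L7)  txn=BusRd  M[L7]=40
step 2: P2: load  L1  ⟶  IIE  (L1)  txn=BusRd  M[L1]=70
step 3: P1: store L4 := 7  ⟶  IMI  (L4)  txn=BusRdX  M[L4]=10
step 4: P0: load  L0  ⟶  EII  (L0)  txn=BusRd  M[L0]=0
step 5: P2: load  L4  ⟶  IOS  (L4)  txn=BusRd  M[L4]=10
step 6: P0: store L1 := 16  ⟶  MII  (L1)  txn=BusRdX  M[L1]=70
step 7: P2: load  L1  ⟶  OIS  (L1)  txn=BusRd  M[L1]=70
step 8: P2: load  L6  ⟶  IIE  (L6)  txn=BusRd  M[L6]=30
step 9: P1: store L6 := 90  ⟶  IMI  (L6)  txn=BusRdX  M[L6]=30
step 10: P2: store L1 := 97  ⟶  IIM  (L1)  txn=BusUpgr+Flush  M[L1]=16
step 11: P1: load  L6  ⟶  IMI  (L6)  txn=∅  M[L6]=30
step 12: P1: load  L2  ⟶  IEI  (L2)  txn=BusRd  M[L2]=80
step 13: P0: store L6 := 90  ⟶  MII  (L6)  txn=BusRdX+Flush  M[L6]=90
step 14: P0: load  L7  ⟶  EII  (L7)  txn=∅  M[L7]=40
step 15: P2: store L6 := 23  ⟶  IIM  (L6)  txn=BusRdX+Flush  M[L6]=90
step 16: P1: store L4 := 95  ⟶  IMI  (L4)  txn=BusUpgr  M[L4]=10
step 17: P1: load  L1  ⟶  ISO  (L1)  txn=BusRd  M[L1]=16
step 18: P1: load  L5  ⟶  IEI  (L5)  txn=BusRd  M[L5]=0
step 19: P0: load  L0  ⟶  EII  (L0)  txn=∅  M[L0]=0
step 20: P1: load  L3  ⟶  IEI  (L3)  txn=BusRd  M[L3]=20
step 21: P2: store L3 := 12  ⟶  IIM  (L3)  txn=BusRdX  M[L3]=20
step 22: P0: store L3 := 72  ⟶  MII  (L3)  txn=BusRdX+Flush  M[L3]=12
step 23: P0: store L2 := 26  ⟶  MII  (L2)  txn=BusRdX  M[L2]=80
step 24: P0: load  L2  ⟶  MII  (L2)  txn=∅  M[L2]=80
step 25: P1: store L2 := 58  ⟶  IMI  (L2)  txn=BusRdX+Flush  M[L2]=26
step 26: P0: load  L4  ⟶  SOI  (L4)  txn=BusRd  M[L4]=10
step 27: P2: load  L2  ⟶  IOS  (L2)  txn=BusRd  M[L2]=26
step 28: P2: store L5 := 11  ⟶  IIM  (L5)  txn=BusRdX  M[L5]=0
step 29: P2: store L2 := 92  ⟶  IIM  (L2)  txn=BusUpgr+Flush  M[L2]=58
step 30: P0: store L2 := 54  ⟶  MII  (L2)  txn=BusRdX+Flush  M[L2]=92

memory[L7] = 40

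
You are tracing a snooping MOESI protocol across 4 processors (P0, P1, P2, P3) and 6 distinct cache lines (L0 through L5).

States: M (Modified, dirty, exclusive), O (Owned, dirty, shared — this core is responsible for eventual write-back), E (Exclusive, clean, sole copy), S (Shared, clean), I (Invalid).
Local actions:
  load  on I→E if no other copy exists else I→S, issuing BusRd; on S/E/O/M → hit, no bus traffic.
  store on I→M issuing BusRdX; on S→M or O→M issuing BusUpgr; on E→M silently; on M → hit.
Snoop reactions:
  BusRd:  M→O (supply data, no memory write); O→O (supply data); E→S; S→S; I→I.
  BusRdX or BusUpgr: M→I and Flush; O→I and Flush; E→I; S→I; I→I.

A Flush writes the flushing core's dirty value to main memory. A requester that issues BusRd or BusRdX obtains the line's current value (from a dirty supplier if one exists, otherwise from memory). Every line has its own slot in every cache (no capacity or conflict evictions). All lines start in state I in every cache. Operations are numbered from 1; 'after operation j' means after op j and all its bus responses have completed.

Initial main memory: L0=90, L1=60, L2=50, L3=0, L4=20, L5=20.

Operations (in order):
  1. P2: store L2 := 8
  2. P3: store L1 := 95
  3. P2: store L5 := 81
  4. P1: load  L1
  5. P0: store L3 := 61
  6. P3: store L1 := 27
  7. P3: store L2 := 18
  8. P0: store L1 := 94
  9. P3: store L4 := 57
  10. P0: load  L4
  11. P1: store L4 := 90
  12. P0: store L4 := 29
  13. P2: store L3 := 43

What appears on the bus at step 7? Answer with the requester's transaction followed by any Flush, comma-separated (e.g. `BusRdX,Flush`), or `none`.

bus = BusRdX,Flush

  op1 P2: store L2 := 8 → I/I/M/I on L2; bus BusRdX; mem=50
  op2 P3: store L1 := 95 → I/I/I/M on L1; bus BusRdX; mem=60
  op3 P2: store L5 := 81 → I/I/M/I on L5; bus BusRdX; mem=20
  op4 P1: load  L1 → I/S/I/O on L1; bus BusRd; mem=60
  op5 P0: store L3 := 61 → M/I/I/I on L3; bus BusRdX; mem=0
  op6 P3: store L1 := 27 → I/I/I/M on L1; bus BusUpgr; mem=60
  op7 P3: store L2 := 18 → I/I/I/M on L2; bus BusRdX Flush; mem=8
  op8 P0: store L1 := 94 → M/I/I/I on L1; bus BusRdX Flush; mem=27
  op9 P3: store L4 := 57 → I/I/I/M on L4; bus BusRdX; mem=20
  op10 P0: load  L4 → S/I/I/O on L4; bus BusRd; mem=20
  op11 P1: store L4 := 90 → I/M/I/I on L4; bus BusRdX Flush; mem=57
  op12 P0: store L4 := 29 → M/I/I/I on L4; bus BusRdX Flush; mem=90
  op13 P2: store L3 := 43 → I/I/M/I on L3; bus BusRdX Flush; mem=61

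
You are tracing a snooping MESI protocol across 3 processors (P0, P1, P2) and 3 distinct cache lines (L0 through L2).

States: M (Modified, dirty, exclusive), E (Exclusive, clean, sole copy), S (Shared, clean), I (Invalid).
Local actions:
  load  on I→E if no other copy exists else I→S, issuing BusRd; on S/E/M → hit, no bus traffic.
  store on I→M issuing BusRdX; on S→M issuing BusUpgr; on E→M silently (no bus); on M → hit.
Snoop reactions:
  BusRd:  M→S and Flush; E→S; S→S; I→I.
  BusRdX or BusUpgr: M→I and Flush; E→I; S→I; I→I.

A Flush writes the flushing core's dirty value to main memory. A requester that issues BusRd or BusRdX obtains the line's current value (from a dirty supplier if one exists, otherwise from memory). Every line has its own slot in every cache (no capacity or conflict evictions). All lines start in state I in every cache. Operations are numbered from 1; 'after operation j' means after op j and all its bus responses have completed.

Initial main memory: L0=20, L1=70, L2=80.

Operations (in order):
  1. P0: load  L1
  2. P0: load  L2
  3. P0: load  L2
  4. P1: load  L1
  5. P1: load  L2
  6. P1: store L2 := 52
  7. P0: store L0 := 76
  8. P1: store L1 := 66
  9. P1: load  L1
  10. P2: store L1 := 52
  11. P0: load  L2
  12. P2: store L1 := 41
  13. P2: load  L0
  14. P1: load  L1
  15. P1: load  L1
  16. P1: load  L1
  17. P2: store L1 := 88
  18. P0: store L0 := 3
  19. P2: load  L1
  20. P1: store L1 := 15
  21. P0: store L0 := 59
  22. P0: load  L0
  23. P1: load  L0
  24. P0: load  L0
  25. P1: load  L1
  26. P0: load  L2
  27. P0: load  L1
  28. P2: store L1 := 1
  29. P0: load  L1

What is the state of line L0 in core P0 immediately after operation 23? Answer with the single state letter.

step 1: P0: load  L1  ⟶  EII  (L1)  txn=BusRd  M[L1]=70
step 2: P0: load  L2  ⟶  EII  (L2)  txn=BusRd  M[L2]=80
step 3: P0: load  L2  ⟶  EII  (L2)  txn=∅  M[L2]=80
step 4: P1: load  L1  ⟶  SSI  (L1)  txn=BusRd  M[L1]=70
step 5: P1: load  L2  ⟶  SSI  (L2)  txn=BusRd  M[L2]=80
step 6: P1: store L2 := 52  ⟶  IMI  (L2)  txn=BusUpgr  M[L2]=80
step 7: P0: store L0 := 76  ⟶  MII  (L0)  txn=BusRdX  M[L0]=20
step 8: P1: store L1 := 66  ⟶  IMI  (L1)  txn=BusUpgr  M[L1]=70
step 9: P1: load  L1  ⟶  IMI  (L1)  txn=∅  M[L1]=70
step 10: P2: store L1 := 52  ⟶  IIM  (L1)  txn=BusRdX+Flush  M[L1]=66
step 11: P0: load  L2  ⟶  SSI  (L2)  txn=BusRd+Flush  M[L2]=52
step 12: P2: store L1 := 41  ⟶  IIM  (L1)  txn=∅  M[L1]=66
step 13: P2: load  L0  ⟶  SIS  (L0)  txn=BusRd+Flush  M[L0]=76
step 14: P1: load  L1  ⟶  ISS  (L1)  txn=BusRd+Flush  M[L1]=41
step 15: P1: load  L1  ⟶  ISS  (L1)  txn=∅  M[L1]=41
step 16: P1: load  L1  ⟶  ISS  (L1)  txn=∅  M[L1]=41
step 17: P2: store L1 := 88  ⟶  IIM  (L1)  txn=BusUpgr  M[L1]=41
step 18: P0: store L0 := 3  ⟶  MII  (L0)  txn=BusUpgr  M[L0]=76
step 19: P2: load  L1  ⟶  IIM  (L1)  txn=∅  M[L1]=41
step 20: P1: store L1 := 15  ⟶  IMI  (L1)  txn=BusRdX+Flush  M[L1]=88
step 21: P0: store L0 := 59  ⟶  MII  (L0)  txn=∅  M[L0]=76
step 22: P0: load  L0  ⟶  MII  (L0)  txn=∅  M[L0]=76
step 23: P1: load  L0  ⟶  SSI  (L0)  txn=BusRd+Flush  M[L0]=59
step 24: P0: load  L0  ⟶  SSI  (L0)  txn=∅  M[L0]=59
step 25: P1: load  L1  ⟶  IMI  (L1)  txn=∅  M[L1]=88
step 26: P0: load  L2  ⟶  SSI  (L2)  txn=∅  M[L2]=52
step 27: P0: load  L1  ⟶  SSI  (L1)  txn=BusRd+Flush  M[L1]=15
step 28: P2: store L1 := 1  ⟶  IIM  (L1)  txn=BusRdX  M[L1]=15
step 29: P0: load  L1  ⟶  SIS  (L1)  txn=BusRd+Flush  M[L1]=1

state = S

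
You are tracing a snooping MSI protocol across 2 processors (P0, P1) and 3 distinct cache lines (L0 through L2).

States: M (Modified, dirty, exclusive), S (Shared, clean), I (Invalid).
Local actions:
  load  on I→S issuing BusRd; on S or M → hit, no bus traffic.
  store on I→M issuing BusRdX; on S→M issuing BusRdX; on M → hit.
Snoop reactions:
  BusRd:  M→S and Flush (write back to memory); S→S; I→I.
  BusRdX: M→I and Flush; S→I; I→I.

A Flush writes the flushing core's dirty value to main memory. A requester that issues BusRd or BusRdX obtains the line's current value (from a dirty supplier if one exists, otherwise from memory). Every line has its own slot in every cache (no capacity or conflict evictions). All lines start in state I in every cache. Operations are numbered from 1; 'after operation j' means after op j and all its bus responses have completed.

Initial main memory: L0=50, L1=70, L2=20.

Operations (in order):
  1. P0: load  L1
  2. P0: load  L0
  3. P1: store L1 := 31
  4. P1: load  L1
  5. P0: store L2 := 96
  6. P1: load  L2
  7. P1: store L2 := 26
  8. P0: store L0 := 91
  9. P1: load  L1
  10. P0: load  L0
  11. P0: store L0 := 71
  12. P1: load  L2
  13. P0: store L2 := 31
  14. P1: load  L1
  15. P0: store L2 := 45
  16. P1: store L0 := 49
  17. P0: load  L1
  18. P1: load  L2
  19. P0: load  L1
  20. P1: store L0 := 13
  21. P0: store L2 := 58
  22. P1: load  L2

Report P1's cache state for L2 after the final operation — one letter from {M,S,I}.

state = S

step 1: P0: load  L1  ⟶  SI  (L1)  txn=BusRd  M[L1]=70
step 2: P0: load  L0  ⟶  SI  (L0)  txn=BusRd  M[L0]=50
step 3: P1: store L1 := 31  ⟶  IM  (L1)  txn=BusRdX  M[L1]=70
step 4: P1: load  L1  ⟶  IM  (L1)  txn=∅  M[L1]=70
step 5: P0: store L2 := 96  ⟶  MI  (L2)  txn=BusRdX  M[L2]=20
step 6: P1: load  L2  ⟶  SS  (L2)  txn=BusRd+Flush  M[L2]=96
step 7: P1: store L2 := 26  ⟶  IM  (L2)  txn=BusRdX  M[L2]=96
step 8: P0: store L0 := 91  ⟶  MI  (L0)  txn=BusRdX  M[L0]=50
step 9: P1: load  L1  ⟶  IM  (L1)  txn=∅  M[L1]=70
step 10: P0: load  L0  ⟶  MI  (L0)  txn=∅  M[L0]=50
step 11: P0: store L0 := 71  ⟶  MI  (L0)  txn=∅  M[L0]=50
step 12: P1: load  L2  ⟶  IM  (L2)  txn=∅  M[L2]=96
step 13: P0: store L2 := 31  ⟶  MI  (L2)  txn=BusRdX+Flush  M[L2]=26
step 14: P1: load  L1  ⟶  IM  (L1)  txn=∅  M[L1]=70
step 15: P0: store L2 := 45  ⟶  MI  (L2)  txn=∅  M[L2]=26
step 16: P1: store L0 := 49  ⟶  IM  (L0)  txn=BusRdX+Flush  M[L0]=71
step 17: P0: load  L1  ⟶  SS  (L1)  txn=BusRd+Flush  M[L1]=31
step 18: P1: load  L2  ⟶  SS  (L2)  txn=BusRd+Flush  M[L2]=45
step 19: P0: load  L1  ⟶  SS  (L1)  txn=∅  M[L1]=31
step 20: P1: store L0 := 13  ⟶  IM  (L0)  txn=∅  M[L0]=71
step 21: P0: store L2 := 58  ⟶  MI  (L2)  txn=BusRdX  M[L2]=45
step 22: P1: load  L2  ⟶  SS  (L2)  txn=BusRd+Flush  M[L2]=58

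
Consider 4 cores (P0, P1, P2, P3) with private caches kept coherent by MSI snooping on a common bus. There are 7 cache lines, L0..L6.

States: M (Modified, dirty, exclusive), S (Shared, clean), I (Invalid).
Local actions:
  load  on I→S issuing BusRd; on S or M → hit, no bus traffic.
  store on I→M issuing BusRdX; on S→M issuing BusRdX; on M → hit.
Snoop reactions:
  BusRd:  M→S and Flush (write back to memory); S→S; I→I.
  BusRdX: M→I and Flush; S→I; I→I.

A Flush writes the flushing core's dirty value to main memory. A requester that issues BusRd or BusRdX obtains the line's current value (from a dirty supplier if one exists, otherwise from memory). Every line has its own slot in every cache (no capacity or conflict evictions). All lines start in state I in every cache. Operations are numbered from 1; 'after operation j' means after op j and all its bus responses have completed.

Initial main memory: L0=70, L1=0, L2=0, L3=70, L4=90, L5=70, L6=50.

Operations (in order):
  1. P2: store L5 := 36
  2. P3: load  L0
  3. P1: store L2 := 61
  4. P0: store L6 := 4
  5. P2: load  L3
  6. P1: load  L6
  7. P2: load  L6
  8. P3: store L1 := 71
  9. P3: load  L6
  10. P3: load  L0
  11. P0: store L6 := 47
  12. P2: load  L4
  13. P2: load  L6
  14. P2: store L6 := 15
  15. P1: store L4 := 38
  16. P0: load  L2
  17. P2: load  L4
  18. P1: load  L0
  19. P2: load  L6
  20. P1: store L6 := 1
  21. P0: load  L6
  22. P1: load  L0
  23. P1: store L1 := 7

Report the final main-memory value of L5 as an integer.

[1] P2: store L5 := 36 | P0:I, P1:I, P2:M(36), P3:I | bus: BusRdX
[2] P3: load  L0 | P0:I, P1:I, P2:I, P3:S(70) | bus: BusRd
[3] P1: store L2 := 61 | P0:I, P1:M(61), P2:I, P3:I | bus: BusRdX
[4] P0: store L6 := 4 | P0:M(4), P1:I, P2:I, P3:I | bus: BusRdX
[5] P2: load  L3 | P0:I, P1:I, P2:S(70), P3:I | bus: BusRd
[6] P1: load  L6 | P0:S(4), P1:S(4), P2:I, P3:I | bus: BusRd,Flush
[7] P2: load  L6 | P0:S(4), P1:S(4), P2:S(4), P3:I | bus: BusRd
[8] P3: store L1 := 71 | P0:I, P1:I, P2:I, P3:M(71) | bus: BusRdX
[9] P3: load  L6 | P0:S(4), P1:S(4), P2:S(4), P3:S(4) | bus: BusRd
[10] P3: load  L0 | P0:I, P1:I, P2:I, P3:S(70) | bus: none
[11] P0: store L6 := 47 | P0:M(47), P1:I, P2:I, P3:I | bus: BusRdX
[12] P2: load  L4 | P0:I, P1:I, P2:S(90), P3:I | bus: BusRd
[13] P2: load  L6 | P0:S(47), P1:I, P2:S(47), P3:I | bus: BusRd,Flush
[14] P2: store L6 := 15 | P0:I, P1:I, P2:M(15), P3:I | bus: BusRdX
[15] P1: store L4 := 38 | P0:I, P1:M(38), P2:I, P3:I | bus: BusRdX
[16] P0: load  L2 | P0:S(61), P1:S(61), P2:I, P3:I | bus: BusRd,Flush
[17] P2: load  L4 | P0:I, P1:S(38), P2:S(38), P3:I | bus: BusRd,Flush
[18] P1: load  L0 | P0:I, P1:S(70), P2:I, P3:S(70) | bus: BusRd
[19] P2: load  L6 | P0:I, P1:I, P2:M(15), P3:I | bus: none
[20] P1: store L6 := 1 | P0:I, P1:M(1), P2:I, P3:I | bus: BusRdX,Flush
[21] P0: load  L6 | P0:S(1), P1:S(1), P2:I, P3:I | bus: BusRd,Flush
[22] P1: load  L0 | P0:I, P1:S(70), P2:I, P3:S(70) | bus: none
[23] P1: store L1 := 7 | P0:I, P1:M(7), P2:I, P3:I | bus: BusRdX,Flush

memory[L5] = 70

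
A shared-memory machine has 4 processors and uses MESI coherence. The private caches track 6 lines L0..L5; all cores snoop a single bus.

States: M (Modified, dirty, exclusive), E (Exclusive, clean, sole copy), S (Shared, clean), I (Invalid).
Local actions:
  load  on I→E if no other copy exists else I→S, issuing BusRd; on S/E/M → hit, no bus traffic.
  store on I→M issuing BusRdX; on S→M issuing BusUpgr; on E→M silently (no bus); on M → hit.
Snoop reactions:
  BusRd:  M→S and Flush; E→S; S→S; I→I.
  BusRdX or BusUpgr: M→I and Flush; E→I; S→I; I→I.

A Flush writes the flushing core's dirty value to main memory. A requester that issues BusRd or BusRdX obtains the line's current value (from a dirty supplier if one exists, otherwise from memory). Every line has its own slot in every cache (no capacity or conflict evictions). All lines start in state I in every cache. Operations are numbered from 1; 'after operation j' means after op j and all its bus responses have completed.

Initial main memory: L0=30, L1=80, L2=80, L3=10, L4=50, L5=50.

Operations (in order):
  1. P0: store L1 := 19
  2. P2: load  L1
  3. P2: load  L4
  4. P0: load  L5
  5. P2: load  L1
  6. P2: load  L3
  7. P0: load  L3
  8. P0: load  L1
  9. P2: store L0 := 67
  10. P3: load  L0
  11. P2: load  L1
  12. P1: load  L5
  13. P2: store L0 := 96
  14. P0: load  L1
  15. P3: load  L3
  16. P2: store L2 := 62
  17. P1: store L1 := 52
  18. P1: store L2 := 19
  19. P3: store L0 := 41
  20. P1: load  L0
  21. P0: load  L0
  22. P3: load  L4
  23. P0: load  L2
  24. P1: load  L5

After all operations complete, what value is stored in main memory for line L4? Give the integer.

memory[L4] = 50

  op1 P0: store L1 := 19 → M/I/I/I on L1; bus BusRdX; mem=80
  op2 P2: load  L1 → S/I/S/I on L1; bus BusRd Flush; mem=19
  op3 P2: load  L4 → I/I/E/I on L4; bus BusRd; mem=50
  op4 P0: load  L5 → E/I/I/I on L5; bus BusRd; mem=50
  op5 P2: load  L1 → S/I/S/I on L1; bus (none); mem=19
  op6 P2: load  L3 → I/I/E/I on L3; bus BusRd; mem=10
  op7 P0: load  L3 → S/I/S/I on L3; bus BusRd; mem=10
  op8 P0: load  L1 → S/I/S/I on L1; bus (none); mem=19
  op9 P2: store L0 := 67 → I/I/M/I on L0; bus BusRdX; mem=30
  op10 P3: load  L0 → I/I/S/S on L0; bus BusRd Flush; mem=67
  op11 P2: load  L1 → S/I/S/I on L1; bus (none); mem=19
  op12 P1: load  L5 → S/S/I/I on L5; bus BusRd; mem=50
  op13 P2: store L0 := 96 → I/I/M/I on L0; bus BusUpgr; mem=67
  op14 P0: load  L1 → S/I/S/I on L1; bus (none); mem=19
  op15 P3: load  L3 → S/I/S/S on L3; bus BusRd; mem=10
  op16 P2: store L2 := 62 → I/I/M/I on L2; bus BusRdX; mem=80
  op17 P1: store L1 := 52 → I/M/I/I on L1; bus BusRdX; mem=19
  op18 P1: store L2 := 19 → I/M/I/I on L2; bus BusRdX Flush; mem=62
  op19 P3: store L0 := 41 → I/I/I/M on L0; bus BusRdX Flush; mem=96
  op20 P1: load  L0 → I/S/I/S on L0; bus BusRd Flush; mem=41
  op21 P0: load  L0 → S/S/I/S on L0; bus BusRd; mem=41
  op22 P3: load  L4 → I/I/S/S on L4; bus BusRd; mem=50
  op23 P0: load  L2 → S/S/I/I on L2; bus BusRd Flush; mem=19
  op24 P1: load  L5 → S/S/I/I on L5; bus (none); mem=50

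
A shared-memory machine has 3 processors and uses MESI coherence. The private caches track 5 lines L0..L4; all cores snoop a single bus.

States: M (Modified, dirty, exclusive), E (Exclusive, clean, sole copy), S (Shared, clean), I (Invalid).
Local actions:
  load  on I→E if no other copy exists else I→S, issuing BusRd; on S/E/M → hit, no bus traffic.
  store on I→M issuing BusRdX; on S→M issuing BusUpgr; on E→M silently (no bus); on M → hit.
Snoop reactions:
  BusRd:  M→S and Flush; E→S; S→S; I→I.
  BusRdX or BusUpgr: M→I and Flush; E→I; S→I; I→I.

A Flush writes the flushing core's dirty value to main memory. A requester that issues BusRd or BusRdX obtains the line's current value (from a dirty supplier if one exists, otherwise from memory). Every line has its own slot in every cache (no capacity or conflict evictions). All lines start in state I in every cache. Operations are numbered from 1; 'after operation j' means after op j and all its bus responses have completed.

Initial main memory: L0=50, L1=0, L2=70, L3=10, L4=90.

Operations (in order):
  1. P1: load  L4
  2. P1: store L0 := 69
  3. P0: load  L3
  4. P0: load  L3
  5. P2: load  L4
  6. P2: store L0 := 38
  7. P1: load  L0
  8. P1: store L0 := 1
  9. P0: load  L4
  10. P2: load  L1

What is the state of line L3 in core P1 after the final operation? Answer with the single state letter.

step 1: P1: load  L4  ⟶  IEI  (L4)  txn=BusRd  M[L4]=90
step 2: P1: store L0 := 69  ⟶  IMI  (L0)  txn=BusRdX  M[L0]=50
step 3: P0: load  L3  ⟶  EII  (L3)  txn=BusRd  M[L3]=10
step 4: P0: load  L3  ⟶  EII  (L3)  txn=∅  M[L3]=10
step 5: P2: load  L4  ⟶  ISS  (L4)  txn=BusRd  M[L4]=90
step 6: P2: store L0 := 38  ⟶  IIM  (L0)  txn=BusRdX+Flush  M[L0]=69
step 7: P1: load  L0  ⟶  ISS  (L0)  txn=BusRd+Flush  M[L0]=38
step 8: P1: store L0 := 1  ⟶  IMI  (L0)  txn=BusUpgr  M[L0]=38
step 9: P0: load  L4  ⟶  SSS  (L4)  txn=BusRd  M[L4]=90
step 10: P2: load  L1  ⟶  IIE  (L1)  txn=BusRd  M[L1]=0

state = I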